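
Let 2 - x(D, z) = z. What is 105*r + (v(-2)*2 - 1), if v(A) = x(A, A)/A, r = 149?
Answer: 15640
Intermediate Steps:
x(D, z) = 2 - z
v(A) = (2 - A)/A
105*r + (v(-2)*2 - 1) = 105*149 + (((2 - 1*(-2))/(-2))*2 - 1) = 15645 + (-(2 + 2)/2*2 - 1) = 15645 + (-1/2*4*2 - 1) = 15645 + (-2*2 - 1) = 15645 + (-4 - 1) = 15645 - 5 = 15640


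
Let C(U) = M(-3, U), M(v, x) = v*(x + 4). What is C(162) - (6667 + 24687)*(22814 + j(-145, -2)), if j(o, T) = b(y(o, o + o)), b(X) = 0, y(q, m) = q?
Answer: -715310654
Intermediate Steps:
M(v, x) = v*(4 + x)
j(o, T) = 0
C(U) = -12 - 3*U (C(U) = -3*(4 + U) = -12 - 3*U)
C(162) - (6667 + 24687)*(22814 + j(-145, -2)) = (-12 - 3*162) - (6667 + 24687)*(22814 + 0) = (-12 - 486) - 31354*22814 = -498 - 1*715310156 = -498 - 715310156 = -715310654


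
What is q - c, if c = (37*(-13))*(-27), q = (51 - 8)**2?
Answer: -11138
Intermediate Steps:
q = 1849 (q = 43**2 = 1849)
c = 12987 (c = -481*(-27) = 12987)
q - c = 1849 - 1*12987 = 1849 - 12987 = -11138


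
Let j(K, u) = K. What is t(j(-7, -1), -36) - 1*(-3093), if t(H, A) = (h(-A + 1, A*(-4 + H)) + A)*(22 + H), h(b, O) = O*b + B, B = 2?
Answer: 222363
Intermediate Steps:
h(b, O) = 2 + O*b (h(b, O) = O*b + 2 = 2 + O*b)
t(H, A) = (22 + H)*(2 + A + A*(1 - A)*(-4 + H)) (t(H, A) = ((2 + (A*(-4 + H))*(-A + 1)) + A)*(22 + H) = ((2 + (A*(-4 + H))*(1 - A)) + A)*(22 + H) = ((2 + A*(1 - A)*(-4 + H)) + A)*(22 + H) = (2 + A + A*(1 - A)*(-4 + H))*(22 + H) = (22 + H)*(2 + A + A*(1 - A)*(-4 + H)))
t(j(-7, -1), -36) - 1*(-3093) = (44 + 22*(-36) - 36*(-7) - 1*(-7)*(-2 - 36*(-1 - 36)*(-4 - 7)) - 22*(-36)*(-1 - 36)*(-4 - 7)) - 1*(-3093) = (44 - 792 + 252 - 1*(-7)*(-2 - 36*(-37)*(-11)) - 22*(-36)*(-37)*(-11)) + 3093 = (44 - 792 + 252 - 1*(-7)*(-2 - 14652) + 322344) + 3093 = (44 - 792 + 252 - 1*(-7)*(-14654) + 322344) + 3093 = (44 - 792 + 252 - 102578 + 322344) + 3093 = 219270 + 3093 = 222363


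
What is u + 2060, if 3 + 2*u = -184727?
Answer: -90305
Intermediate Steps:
u = -92365 (u = -3/2 + (1/2)*(-184727) = -3/2 - 184727/2 = -92365)
u + 2060 = -92365 + 2060 = -90305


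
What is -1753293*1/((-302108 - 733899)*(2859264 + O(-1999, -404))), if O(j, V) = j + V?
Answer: 584431/986575998009 ≈ 5.9238e-7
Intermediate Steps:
O(j, V) = V + j
-1753293*1/((-302108 - 733899)*(2859264 + O(-1999, -404))) = -1753293*1/((-302108 - 733899)*(2859264 + (-404 - 1999))) = -1753293*(-1/(1036007*(2859264 - 2403))) = -1753293/(2856861*(-1036007)) = -1753293/(-2959727994027) = -1753293*(-1/2959727994027) = 584431/986575998009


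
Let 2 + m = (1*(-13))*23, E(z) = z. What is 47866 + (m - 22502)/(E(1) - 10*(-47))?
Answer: 7507361/157 ≈ 47818.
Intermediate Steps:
m = -301 (m = -2 + (1*(-13))*23 = -2 - 13*23 = -2 - 299 = -301)
47866 + (m - 22502)/(E(1) - 10*(-47)) = 47866 + (-301 - 22502)/(1 - 10*(-47)) = 47866 - 22803/(1 + 470) = 47866 - 22803/471 = 47866 - 22803*1/471 = 47866 - 7601/157 = 7507361/157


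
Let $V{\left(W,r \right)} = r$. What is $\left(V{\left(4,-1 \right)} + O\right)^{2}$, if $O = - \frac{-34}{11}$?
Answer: $\frac{529}{121} \approx 4.3719$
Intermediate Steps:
$O = \frac{34}{11}$ ($O = - \frac{-34}{11} = \left(-1\right) \left(- \frac{34}{11}\right) = \frac{34}{11} \approx 3.0909$)
$\left(V{\left(4,-1 \right)} + O\right)^{2} = \left(-1 + \frac{34}{11}\right)^{2} = \left(\frac{23}{11}\right)^{2} = \frac{529}{121}$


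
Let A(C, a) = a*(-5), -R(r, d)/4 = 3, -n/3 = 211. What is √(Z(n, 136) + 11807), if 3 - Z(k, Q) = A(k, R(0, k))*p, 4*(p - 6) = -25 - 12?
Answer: 49*√5 ≈ 109.57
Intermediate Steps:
n = -633 (n = -3*211 = -633)
R(r, d) = -12 (R(r, d) = -4*3 = -12)
A(C, a) = -5*a
p = -13/4 (p = 6 + (-25 - 12)/4 = 6 + (¼)*(-37) = 6 - 37/4 = -13/4 ≈ -3.2500)
Z(k, Q) = 198 (Z(k, Q) = 3 - (-5*(-12))*(-13)/4 = 3 - 60*(-13)/4 = 3 - 1*(-195) = 3 + 195 = 198)
√(Z(n, 136) + 11807) = √(198 + 11807) = √12005 = 49*√5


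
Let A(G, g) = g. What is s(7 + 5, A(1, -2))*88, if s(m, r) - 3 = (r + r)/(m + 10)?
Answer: 248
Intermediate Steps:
s(m, r) = 3 + 2*r/(10 + m) (s(m, r) = 3 + (r + r)/(m + 10) = 3 + (2*r)/(10 + m) = 3 + 2*r/(10 + m))
s(7 + 5, A(1, -2))*88 = ((30 + 2*(-2) + 3*(7 + 5))/(10 + (7 + 5)))*88 = ((30 - 4 + 3*12)/(10 + 12))*88 = ((30 - 4 + 36)/22)*88 = ((1/22)*62)*88 = (31/11)*88 = 248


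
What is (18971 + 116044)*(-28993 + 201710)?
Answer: 23319385755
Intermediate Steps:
(18971 + 116044)*(-28993 + 201710) = 135015*172717 = 23319385755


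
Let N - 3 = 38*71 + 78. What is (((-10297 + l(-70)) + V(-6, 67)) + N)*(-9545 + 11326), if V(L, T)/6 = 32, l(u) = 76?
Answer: -12912250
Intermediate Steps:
N = 2779 (N = 3 + (38*71 + 78) = 3 + (2698 + 78) = 3 + 2776 = 2779)
V(L, T) = 192 (V(L, T) = 6*32 = 192)
(((-10297 + l(-70)) + V(-6, 67)) + N)*(-9545 + 11326) = (((-10297 + 76) + 192) + 2779)*(-9545 + 11326) = ((-10221 + 192) + 2779)*1781 = (-10029 + 2779)*1781 = -7250*1781 = -12912250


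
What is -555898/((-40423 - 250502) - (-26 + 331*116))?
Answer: 555898/329295 ≈ 1.6881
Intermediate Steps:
-555898/((-40423 - 250502) - (-26 + 331*116)) = -555898/(-290925 - (-26 + 38396)) = -555898/(-290925 - 1*38370) = -555898/(-290925 - 38370) = -555898/(-329295) = -555898*(-1/329295) = 555898/329295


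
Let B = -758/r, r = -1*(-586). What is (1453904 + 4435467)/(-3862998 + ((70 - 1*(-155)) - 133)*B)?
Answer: -1725585703/1131893282 ≈ -1.5245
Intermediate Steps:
r = 586
B = -379/293 (B = -758/586 = -758*1/586 = -379/293 ≈ -1.2935)
(1453904 + 4435467)/(-3862998 + ((70 - 1*(-155)) - 133)*B) = (1453904 + 4435467)/(-3862998 + ((70 - 1*(-155)) - 133)*(-379/293)) = 5889371/(-3862998 + ((70 + 155) - 133)*(-379/293)) = 5889371/(-3862998 + (225 - 133)*(-379/293)) = 5889371/(-3862998 + 92*(-379/293)) = 5889371/(-3862998 - 34868/293) = 5889371/(-1131893282/293) = 5889371*(-293/1131893282) = -1725585703/1131893282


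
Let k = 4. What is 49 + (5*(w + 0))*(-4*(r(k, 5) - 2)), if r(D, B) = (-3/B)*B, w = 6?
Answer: 649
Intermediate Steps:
r(D, B) = -3
49 + (5*(w + 0))*(-4*(r(k, 5) - 2)) = 49 + (5*(6 + 0))*(-4*(-3 - 2)) = 49 + (5*6)*(-4*(-5)) = 49 + 30*20 = 49 + 600 = 649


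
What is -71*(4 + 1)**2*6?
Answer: -10650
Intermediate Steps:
-71*(4 + 1)**2*6 = -71*5**2*6 = -71*25*6 = -1775*6 = -10650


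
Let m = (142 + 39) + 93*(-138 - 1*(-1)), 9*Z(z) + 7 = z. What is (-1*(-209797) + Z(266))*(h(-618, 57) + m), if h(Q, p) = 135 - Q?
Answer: -22296716624/9 ≈ -2.4774e+9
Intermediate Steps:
Z(z) = -7/9 + z/9
m = -12560 (m = 181 + 93*(-138 + 1) = 181 + 93*(-137) = 181 - 12741 = -12560)
(-1*(-209797) + Z(266))*(h(-618, 57) + m) = (-1*(-209797) + (-7/9 + (1/9)*266))*((135 - 1*(-618)) - 12560) = (209797 + (-7/9 + 266/9))*((135 + 618) - 12560) = (209797 + 259/9)*(753 - 12560) = (1888432/9)*(-11807) = -22296716624/9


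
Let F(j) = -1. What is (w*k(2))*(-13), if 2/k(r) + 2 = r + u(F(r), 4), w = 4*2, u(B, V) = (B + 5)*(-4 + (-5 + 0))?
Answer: 52/9 ≈ 5.7778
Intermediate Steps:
u(B, V) = -45 - 9*B (u(B, V) = (5 + B)*(-4 - 5) = (5 + B)*(-9) = -45 - 9*B)
w = 8
k(r) = 2/(-38 + r) (k(r) = 2/(-2 + (r + (-45 - 9*(-1)))) = 2/(-2 + (r + (-45 + 9))) = 2/(-2 + (r - 36)) = 2/(-2 + (-36 + r)) = 2/(-38 + r))
(w*k(2))*(-13) = (8*(2/(-38 + 2)))*(-13) = (8*(2/(-36)))*(-13) = (8*(2*(-1/36)))*(-13) = (8*(-1/18))*(-13) = -4/9*(-13) = 52/9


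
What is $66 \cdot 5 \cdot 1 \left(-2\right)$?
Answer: $-660$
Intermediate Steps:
$66 \cdot 5 \cdot 1 \left(-2\right) = 66 \cdot 5 \left(-2\right) = 66 \left(-10\right) = -660$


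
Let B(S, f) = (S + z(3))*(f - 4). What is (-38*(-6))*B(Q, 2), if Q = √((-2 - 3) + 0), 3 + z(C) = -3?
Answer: 2736 - 456*I*√5 ≈ 2736.0 - 1019.6*I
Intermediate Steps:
z(C) = -6 (z(C) = -3 - 3 = -6)
Q = I*√5 (Q = √(-5 + 0) = √(-5) = I*√5 ≈ 2.2361*I)
B(S, f) = (-6 + S)*(-4 + f) (B(S, f) = (S - 6)*(f - 4) = (-6 + S)*(-4 + f))
(-38*(-6))*B(Q, 2) = (-38*(-6))*(24 - 6*2 - 4*I*√5 + (I*√5)*2) = 228*(24 - 12 - 4*I*√5 + 2*I*√5) = 228*(12 - 2*I*√5) = 2736 - 456*I*√5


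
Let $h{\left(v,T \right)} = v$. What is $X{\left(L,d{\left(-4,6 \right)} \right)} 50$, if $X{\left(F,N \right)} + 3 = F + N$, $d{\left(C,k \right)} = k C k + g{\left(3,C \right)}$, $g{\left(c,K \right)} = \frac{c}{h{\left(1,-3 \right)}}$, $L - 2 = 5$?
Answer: $-6850$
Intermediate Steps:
$L = 7$ ($L = 2 + 5 = 7$)
$g{\left(c,K \right)} = c$ ($g{\left(c,K \right)} = \frac{c}{1} = c 1 = c$)
$d{\left(C,k \right)} = 3 + C k^{2}$ ($d{\left(C,k \right)} = k C k + 3 = C k k + 3 = C k^{2} + 3 = 3 + C k^{2}$)
$X{\left(F,N \right)} = -3 + F + N$ ($X{\left(F,N \right)} = -3 + \left(F + N\right) = -3 + F + N$)
$X{\left(L,d{\left(-4,6 \right)} \right)} 50 = \left(-3 + 7 + \left(3 - 4 \cdot 6^{2}\right)\right) 50 = \left(-3 + 7 + \left(3 - 144\right)\right) 50 = \left(-3 + 7 - 141\right) 50 = \left(-137\right) 50 = -6850$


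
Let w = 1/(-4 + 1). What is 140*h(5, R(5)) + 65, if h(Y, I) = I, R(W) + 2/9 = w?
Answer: -115/9 ≈ -12.778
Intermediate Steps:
w = -⅓ (w = 1/(-3) = -⅓ ≈ -0.33333)
R(W) = -5/9 (R(W) = -2/9 - ⅓ = -5/9)
140*h(5, R(5)) + 65 = 140*(-5/9) + 65 = -700/9 + 65 = -115/9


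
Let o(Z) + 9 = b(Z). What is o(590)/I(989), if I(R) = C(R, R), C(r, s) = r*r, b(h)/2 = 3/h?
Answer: -2652/288545695 ≈ -9.1909e-6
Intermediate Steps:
b(h) = 6/h (b(h) = 2*(3/h) = 6/h)
C(r, s) = r²
I(R) = R²
o(Z) = -9 + 6/Z
o(590)/I(989) = (-9 + 6/590)/(989²) = (-9 + 6*(1/590))/978121 = (-9 + 3/295)*(1/978121) = -2652/295*1/978121 = -2652/288545695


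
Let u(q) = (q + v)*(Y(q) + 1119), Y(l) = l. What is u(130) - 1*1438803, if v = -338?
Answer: -1698595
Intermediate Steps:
u(q) = (-338 + q)*(1119 + q) (u(q) = (q - 338)*(q + 1119) = (-338 + q)*(1119 + q))
u(130) - 1*1438803 = (-378222 + 130² + 781*130) - 1*1438803 = (-378222 + 16900 + 101530) - 1438803 = -259792 - 1438803 = -1698595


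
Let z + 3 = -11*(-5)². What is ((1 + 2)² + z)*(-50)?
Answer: 13450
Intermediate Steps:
z = -278 (z = -3 - 11*(-5)² = -3 - 11*25 = -3 - 275 = -278)
((1 + 2)² + z)*(-50) = ((1 + 2)² - 278)*(-50) = (3² - 278)*(-50) = (9 - 278)*(-50) = -269*(-50) = 13450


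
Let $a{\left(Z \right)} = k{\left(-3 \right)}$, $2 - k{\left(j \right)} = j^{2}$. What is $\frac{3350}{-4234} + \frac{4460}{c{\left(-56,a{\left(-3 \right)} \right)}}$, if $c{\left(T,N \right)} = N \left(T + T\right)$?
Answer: $\frac{2032155}{414932} \approx 4.8976$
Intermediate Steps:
$k{\left(j \right)} = 2 - j^{2}$
$a{\left(Z \right)} = -7$ ($a{\left(Z \right)} = 2 - \left(-3\right)^{2} = 2 - 9 = -7$)
$c{\left(T,N \right)} = 2 N T$ ($c{\left(T,N \right)} = N 2 T = 2 N T$)
$\frac{3350}{-4234} + \frac{4460}{c{\left(-56,a{\left(-3 \right)} \right)}} = \frac{3350}{-4234} + \frac{4460}{2 \left(-7\right) \left(-56\right)} = 3350 \left(- \frac{1}{4234}\right) + \frac{4460}{784} = - \frac{1675}{2117} + 4460 \cdot \frac{1}{784} = - \frac{1675}{2117} + \frac{1115}{196} = \frac{2032155}{414932}$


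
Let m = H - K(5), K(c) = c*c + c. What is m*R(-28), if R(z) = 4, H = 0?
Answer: -120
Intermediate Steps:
K(c) = c + c² (K(c) = c² + c = c + c²)
m = -30 (m = 0 - 5*(1 + 5) = 0 - 5*6 = 0 - 1*30 = 0 - 30 = -30)
m*R(-28) = -30*4 = -120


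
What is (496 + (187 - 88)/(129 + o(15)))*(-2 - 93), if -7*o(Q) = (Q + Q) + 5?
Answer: -5852285/124 ≈ -47196.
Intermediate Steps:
o(Q) = -5/7 - 2*Q/7 (o(Q) = -((Q + Q) + 5)/7 = -(2*Q + 5)/7 = -(5 + 2*Q)/7 = -5/7 - 2*Q/7)
(496 + (187 - 88)/(129 + o(15)))*(-2 - 93) = (496 + (187 - 88)/(129 + (-5/7 - 2/7*15)))*(-2 - 93) = (496 + 99/(129 + (-5/7 - 30/7)))*(-95) = (496 + 99/(129 - 5))*(-95) = (496 + 99/124)*(-95) = (61603/124)*(-95) = -5852285/124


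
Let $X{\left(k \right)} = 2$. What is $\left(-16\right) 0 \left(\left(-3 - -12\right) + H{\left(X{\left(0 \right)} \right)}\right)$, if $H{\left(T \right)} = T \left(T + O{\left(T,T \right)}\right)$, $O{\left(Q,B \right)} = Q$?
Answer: $0$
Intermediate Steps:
$H{\left(T \right)} = 2 T^{2}$ ($H{\left(T \right)} = T \left(T + T\right) = T 2 T = 2 T^{2}$)
$\left(-16\right) 0 \left(\left(-3 - -12\right) + H{\left(X{\left(0 \right)} \right)}\right) = \left(-16\right) 0 \left(\left(-3 - -12\right) + 2 \cdot 2^{2}\right) = 0 \left(\left(-3 + 12\right) + 2 \cdot 4\right) = 0 \left(9 + 8\right) = 0 \cdot 17 = 0$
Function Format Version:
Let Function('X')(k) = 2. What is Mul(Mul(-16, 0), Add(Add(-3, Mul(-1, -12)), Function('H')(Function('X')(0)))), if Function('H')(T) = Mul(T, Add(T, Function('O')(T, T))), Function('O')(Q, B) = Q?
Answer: 0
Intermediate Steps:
Function('H')(T) = Mul(2, Pow(T, 2)) (Function('H')(T) = Mul(T, Add(T, T)) = Mul(T, Mul(2, T)) = Mul(2, Pow(T, 2)))
Mul(Mul(-16, 0), Add(Add(-3, Mul(-1, -12)), Function('H')(Function('X')(0)))) = Mul(Mul(-16, 0), Add(Add(-3, Mul(-1, -12)), Mul(2, Pow(2, 2)))) = Mul(0, Add(Add(-3, 12), Mul(2, 4))) = Mul(0, Add(9, 8)) = Mul(0, 17) = 0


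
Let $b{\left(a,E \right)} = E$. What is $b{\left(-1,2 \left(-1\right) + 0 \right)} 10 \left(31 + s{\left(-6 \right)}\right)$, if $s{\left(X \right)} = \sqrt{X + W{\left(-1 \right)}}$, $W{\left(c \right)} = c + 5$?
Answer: $-620 - 20 i \sqrt{2} \approx -620.0 - 28.284 i$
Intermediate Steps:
$W{\left(c \right)} = 5 + c$
$s{\left(X \right)} = \sqrt{4 + X}$ ($s{\left(X \right)} = \sqrt{X + \left(5 - 1\right)} = \sqrt{X + 4} = \sqrt{4 + X}$)
$b{\left(-1,2 \left(-1\right) + 0 \right)} 10 \left(31 + s{\left(-6 \right)}\right) = \left(2 \left(-1\right) + 0\right) 10 \left(31 + \sqrt{4 - 6}\right) = \left(-2 + 0\right) 10 \left(31 + \sqrt{-2}\right) = - 2 \cdot 10 \left(31 + i \sqrt{2}\right) = - 2 \left(310 + 10 i \sqrt{2}\right) = -620 - 20 i \sqrt{2}$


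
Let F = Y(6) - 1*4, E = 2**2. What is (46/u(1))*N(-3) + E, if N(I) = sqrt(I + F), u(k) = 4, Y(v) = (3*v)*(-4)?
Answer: 4 + 23*I*sqrt(79)/2 ≈ 4.0 + 102.21*I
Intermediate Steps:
Y(v) = -12*v
E = 4
F = -76 (F = -12*6 - 1*4 = -72 - 4 = -76)
N(I) = sqrt(-76 + I) (N(I) = sqrt(I - 76) = sqrt(-76 + I))
(46/u(1))*N(-3) + E = (46/4)*sqrt(-76 - 3) + 4 = (46*(1/4))*sqrt(-79) + 4 = 23*(I*sqrt(79))/2 + 4 = 23*I*sqrt(79)/2 + 4 = 4 + 23*I*sqrt(79)/2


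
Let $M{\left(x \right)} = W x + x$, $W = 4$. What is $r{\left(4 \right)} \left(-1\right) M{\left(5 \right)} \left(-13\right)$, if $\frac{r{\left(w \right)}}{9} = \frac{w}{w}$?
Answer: $2925$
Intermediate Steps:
$r{\left(w \right)} = 9$ ($r{\left(w \right)} = 9 \frac{w}{w} = 9 \cdot 1 = 9$)
$M{\left(x \right)} = 5 x$ ($M{\left(x \right)} = 4 x + x = 5 x$)
$r{\left(4 \right)} \left(-1\right) M{\left(5 \right)} \left(-13\right) = 9 \left(-1\right) 5 \cdot 5 \left(-13\right) = \left(-9\right) 25 \left(-13\right) = \left(-225\right) \left(-13\right) = 2925$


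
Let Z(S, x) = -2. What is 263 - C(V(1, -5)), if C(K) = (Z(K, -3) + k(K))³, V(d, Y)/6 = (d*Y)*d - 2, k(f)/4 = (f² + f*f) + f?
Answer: -2710037092625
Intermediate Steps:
k(f) = 4*f + 8*f² (k(f) = 4*((f² + f*f) + f) = 4*((f² + f²) + f) = 4*(2*f² + f) = 4*(f + 2*f²) = 4*f + 8*f²)
V(d, Y) = -12 + 6*Y*d² (V(d, Y) = 6*((d*Y)*d - 2) = 6*((Y*d)*d - 2) = 6*(Y*d² - 2) = 6*(-2 + Y*d²) = -12 + 6*Y*d²)
C(K) = (-2 + 4*K*(1 + 2*K))³
263 - C(V(1, -5)) = 263 - 8*(-1 + 2*(-12 + 6*(-5)*1²)*(1 + 2*(-12 + 6*(-5)*1²)))³ = 263 - 8*(-1 + 2*(-12 + 6*(-5)*1)*(1 + 2*(-12 + 6*(-5)*1)))³ = 263 - 8*(-1 + 2*(-12 - 30)*(1 + 2*(-12 - 30)))³ = 263 - 8*(-1 + 2*(-42)*(1 + 2*(-42)))³ = 263 - 8*(-1 + 2*(-42)*(1 - 84))³ = 263 - 8*(-1 + 2*(-42)*(-83))³ = 263 - 8*(-1 + 6972)³ = 263 - 8*6971³ = 263 - 8*338754636611 = 263 - 1*2710037092888 = 263 - 2710037092888 = -2710037092625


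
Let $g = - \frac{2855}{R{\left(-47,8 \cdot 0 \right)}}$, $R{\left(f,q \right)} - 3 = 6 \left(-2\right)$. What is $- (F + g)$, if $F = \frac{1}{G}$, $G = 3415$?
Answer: $- \frac{9749834}{30735} \approx -317.22$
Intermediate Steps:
$R{\left(f,q \right)} = -9$ ($R{\left(f,q \right)} = 3 + 6 \left(-2\right) = 3 - 12 = -9$)
$g = \frac{2855}{9}$ ($g = - \frac{2855}{-9} = \left(-2855\right) \left(- \frac{1}{9}\right) = \frac{2855}{9} \approx 317.22$)
$F = \frac{1}{3415} \approx 0.00029283$
$- (F + g) = - (\frac{1}{3415} + \frac{2855}{9}) = \left(-1\right) \frac{9749834}{30735} = - \frac{9749834}{30735}$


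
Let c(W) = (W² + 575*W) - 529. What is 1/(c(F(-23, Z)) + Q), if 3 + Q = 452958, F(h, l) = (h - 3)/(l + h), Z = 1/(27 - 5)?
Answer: 255025/115546362334 ≈ 2.2071e-6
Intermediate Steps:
Z = 1/22 ≈ 0.045455
F(h, l) = (-3 + h)/(h + l)
c(W) = -529 + W² + 575*W
Q = 452955 (Q = -3 + 452958 = 452955)
1/(c(F(-23, Z)) + Q) = 1/((-529 + ((-3 - 23)/(-23 + 1/22))² + 575*((-3 - 23)/(-23 + 1/22))) + 452955) = 1/((-529 + (-26/(-505/22))² + 575*(-26/(-505/22))) + 452955) = 1/((-529 + (-22/505*(-26))² + 575*(-22/505*(-26))) + 452955) = 1/((-529 + (572/505)² + 575*(572/505)) + 452955) = 1/((-529 + 327184/255025 + 65780/101) + 452955) = 1/(31513459/255025 + 452955) = 1/(115546362334/255025) = 255025/115546362334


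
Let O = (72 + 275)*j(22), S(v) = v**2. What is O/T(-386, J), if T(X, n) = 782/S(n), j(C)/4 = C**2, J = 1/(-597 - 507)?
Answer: 41987/59569632 ≈ 0.00070484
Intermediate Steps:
J = -1/1104 (J = 1/(-1104) = -1/1104 ≈ -0.00090580)
j(C) = 4*C**2
T(X, n) = 782/n**2 (T(X, n) = 782/(n**2) = 782/n**2)
O = 671792 (O = (72 + 275)*(4*22**2) = 347*(4*484) = 347*1936 = 671792)
O/T(-386, J) = 671792/((782/(-1/1104)**2)) = 671792/((782*1218816)) = 671792/953114112 = 671792*(1/953114112) = 41987/59569632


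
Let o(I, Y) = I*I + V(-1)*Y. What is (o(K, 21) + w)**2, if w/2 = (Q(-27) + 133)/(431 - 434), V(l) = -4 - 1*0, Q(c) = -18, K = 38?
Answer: 14822500/9 ≈ 1.6469e+6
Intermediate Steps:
V(l) = -4 (V(l) = -4 + 0 = -4)
w = -230/3 (w = 2*((-18 + 133)/(431 - 434)) = 2*(115/(-3)) = 2*(115*(-1/3)) = 2*(-115/3) = -230/3 ≈ -76.667)
o(I, Y) = I**2 - 4*Y (o(I, Y) = I*I - 4*Y = I**2 - 4*Y)
(o(K, 21) + w)**2 = ((38**2 - 4*21) - 230/3)**2 = ((1444 - 84) - 230/3)**2 = (1360 - 230/3)**2 = (3850/3)**2 = 14822500/9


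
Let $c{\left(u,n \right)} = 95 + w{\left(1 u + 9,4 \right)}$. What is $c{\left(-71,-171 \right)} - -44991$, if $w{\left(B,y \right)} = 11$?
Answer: $45097$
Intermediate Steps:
$c{\left(u,n \right)} = 106$ ($c{\left(u,n \right)} = 95 + 11 = 106$)
$c{\left(-71,-171 \right)} - -44991 = 106 - -44991 = 106 + 44991 = 45097$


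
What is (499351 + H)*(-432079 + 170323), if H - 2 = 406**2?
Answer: -173855455884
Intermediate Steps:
H = 164838 (H = 2 + 406**2 = 2 + 164836 = 164838)
(499351 + H)*(-432079 + 170323) = (499351 + 164838)*(-432079 + 170323) = 664189*(-261756) = -173855455884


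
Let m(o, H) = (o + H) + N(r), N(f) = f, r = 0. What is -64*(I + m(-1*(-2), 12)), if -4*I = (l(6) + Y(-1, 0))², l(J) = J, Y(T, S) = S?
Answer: -320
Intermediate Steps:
I = -9 (I = -(6 + 0)²/4 = -¼*6² = -¼*36 = -9)
m(o, H) = H + o (m(o, H) = (o + H) + 0 = (H + o) + 0 = H + o)
-64*(I + m(-1*(-2), 12)) = -64*(-9 + (12 - 1*(-2))) = -64*(-9 + (12 + 2)) = -64*(-9 + 14) = -64*5 = -320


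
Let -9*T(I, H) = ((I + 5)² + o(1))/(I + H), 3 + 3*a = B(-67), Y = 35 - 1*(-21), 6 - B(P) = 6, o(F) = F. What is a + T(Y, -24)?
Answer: -2005/144 ≈ -13.924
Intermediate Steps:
B(P) = 0 (B(P) = 6 - 1*6 = 6 - 6 = 0)
Y = 56 (Y = 35 + 21 = 56)
a = -1 (a = -1 + (⅓)*0 = -1 + 0 = -1)
T(I, H) = -(1 + (5 + I)²)/(9*(H + I)) (T(I, H) = -((I + 5)² + 1)/(9*(I + H)) = -((5 + I)² + 1)/(9*(H + I)) = -(1 + (5 + I)²)/(9*(H + I)))
a + T(Y, -24) = -1 + (-1 - (5 + 56)²)/(9*(-24 + 56)) = -1 + (⅑)*(-1 - 1*61²)/32 = -1 + (⅑)*(1/32)*(-1 - 1*3721) = -1 + (⅑)*(1/32)*(-1 - 3721) = -1 + (⅑)*(1/32)*(-3722) = -1 - 1861/144 = -2005/144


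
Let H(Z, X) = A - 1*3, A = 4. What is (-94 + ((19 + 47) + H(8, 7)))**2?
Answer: 729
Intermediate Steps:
H(Z, X) = 1 (H(Z, X) = 4 - 1*3 = 4 - 3 = 1)
(-94 + ((19 + 47) + H(8, 7)))**2 = (-94 + ((19 + 47) + 1))**2 = (-94 + (66 + 1))**2 = (-94 + 67)**2 = (-27)**2 = 729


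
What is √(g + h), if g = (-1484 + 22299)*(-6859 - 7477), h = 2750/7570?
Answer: I*√171000021899985/757 ≈ 17274.0*I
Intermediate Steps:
h = 275/757 (h = 2750*(1/7570) = 275/757 ≈ 0.36328)
g = -298403840 (g = 20815*(-14336) = -298403840)
√(g + h) = √(-298403840 + 275/757) = √(-225891706605/757) = I*√171000021899985/757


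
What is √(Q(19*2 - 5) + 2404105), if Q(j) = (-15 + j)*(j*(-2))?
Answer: √2402917 ≈ 1550.1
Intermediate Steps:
Q(j) = -2*j*(-15 + j) (Q(j) = (-15 + j)*(-2*j) = -2*j*(-15 + j))
√(Q(19*2 - 5) + 2404105) = √(2*(19*2 - 5)*(15 - (19*2 - 5)) + 2404105) = √(2*(38 - 5)*(15 - (38 - 5)) + 2404105) = √(2*33*(15 - 1*33) + 2404105) = √(2*33*(15 - 33) + 2404105) = √(2*33*(-18) + 2404105) = √(-1188 + 2404105) = √2402917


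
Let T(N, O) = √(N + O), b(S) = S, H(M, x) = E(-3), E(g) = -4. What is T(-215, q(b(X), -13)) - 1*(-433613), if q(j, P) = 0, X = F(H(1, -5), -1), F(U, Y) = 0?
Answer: 433613 + I*√215 ≈ 4.3361e+5 + 14.663*I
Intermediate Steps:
H(M, x) = -4
X = 0
T(-215, q(b(X), -13)) - 1*(-433613) = √(-215 + 0) - 1*(-433613) = √(-215) + 433613 = I*√215 + 433613 = 433613 + I*√215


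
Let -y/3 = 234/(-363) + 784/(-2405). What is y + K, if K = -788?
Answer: -228464578/291005 ≈ -785.09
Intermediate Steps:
y = 847362/291005 (y = -3*(234/(-363) + 784/(-2405)) = -3*(234*(-1/363) + 784*(-1/2405)) = -3*(-78/121 - 784/2405) = -3*(-282454/291005) = 847362/291005 ≈ 2.9118)
y + K = 847362/291005 - 788 = -228464578/291005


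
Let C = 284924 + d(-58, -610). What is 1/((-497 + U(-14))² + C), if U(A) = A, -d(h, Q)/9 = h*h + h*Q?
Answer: 1/197349 ≈ 5.0672e-6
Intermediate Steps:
d(h, Q) = -9*h² - 9*Q*h (d(h, Q) = -9*(h*h + h*Q) = -9*(h² + Q*h) = -9*h² - 9*Q*h)
C = -63772 (C = 284924 - 9*(-58)*(-610 - 58) = 284924 - 9*(-58)*(-668) = 284924 - 348696 = -63772)
1/((-497 + U(-14))² + C) = 1/((-497 - 14)² - 63772) = 1/((-511)² - 63772) = 1/(261121 - 63772) = 1/197349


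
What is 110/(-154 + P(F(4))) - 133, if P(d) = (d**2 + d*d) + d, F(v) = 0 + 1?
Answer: -20193/151 ≈ -133.73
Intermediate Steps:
F(v) = 1
P(d) = d + 2*d**2 (P(d) = (d**2 + d**2) + d = 2*d**2 + d = d + 2*d**2)
110/(-154 + P(F(4))) - 133 = 110/(-154 + 1*(1 + 2*1)) - 133 = 110/(-154 + 1*(1 + 2)) - 133 = 110/(-154 + 1*3) - 133 = 110/(-154 + 3) - 133 = 110/(-151) - 133 = -1/151*110 - 133 = -110/151 - 133 = -20193/151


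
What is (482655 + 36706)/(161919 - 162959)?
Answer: -519361/1040 ≈ -499.39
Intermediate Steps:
(482655 + 36706)/(161919 - 162959) = 519361/(-1040) = 519361*(-1/1040) = -519361/1040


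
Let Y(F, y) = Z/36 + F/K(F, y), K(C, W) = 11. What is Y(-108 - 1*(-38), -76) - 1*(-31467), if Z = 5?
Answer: 12458467/396 ≈ 31461.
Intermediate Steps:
Y(F, y) = 5/36 + F/11
Y(-108 - 1*(-38), -76) - 1*(-31467) = (5/36 + (-108 - 1*(-38))/11) - 1*(-31467) = (5/36 + (-108 + 38)/11) + 31467 = (5/36 + (1/11)*(-70)) + 31467 = (5/36 - 70/11) + 31467 = -2465/396 + 31467 = 12458467/396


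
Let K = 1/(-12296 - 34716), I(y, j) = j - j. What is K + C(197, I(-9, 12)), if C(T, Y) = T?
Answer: 9261363/47012 ≈ 197.00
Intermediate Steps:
I(y, j) = 0
K = -1/47012 (K = 1/(-47012) = -1/47012 ≈ -2.1271e-5)
K + C(197, I(-9, 12)) = -1/47012 + 197 = 9261363/47012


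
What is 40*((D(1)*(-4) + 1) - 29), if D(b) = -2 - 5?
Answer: 0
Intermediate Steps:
D(b) = -7
40*((D(1)*(-4) + 1) - 29) = 40*((-7*(-4) + 1) - 29) = 40*((28 + 1) - 29) = 40*(29 - 29) = 40*0 = 0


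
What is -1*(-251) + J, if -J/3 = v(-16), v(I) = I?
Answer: 299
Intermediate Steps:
J = 48 (J = -3*(-16) = 48)
-1*(-251) + J = -1*(-251) + 48 = 251 + 48 = 299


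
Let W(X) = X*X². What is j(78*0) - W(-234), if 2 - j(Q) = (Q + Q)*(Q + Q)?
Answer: 12812906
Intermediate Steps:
W(X) = X³
j(Q) = 2 - 4*Q² (j(Q) = 2 - (Q + Q)*(Q + Q) = 2 - 2*Q*2*Q = 2 - 4*Q²)
j(78*0) - W(-234) = (2 - 4*(78*0)²) - 1*(-234)³ = (2 - 4*0²) - 1*(-12812904) = (2 - 4*0) + 12812904 = (2 + 0) + 12812904 = 2 + 12812904 = 12812906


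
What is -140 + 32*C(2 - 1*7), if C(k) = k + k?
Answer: -460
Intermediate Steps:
C(k) = 2*k
-140 + 32*C(2 - 1*7) = -140 + 32*(2*(2 - 1*7)) = -140 + 32*(2*(2 - 7)) = -140 + 32*(2*(-5)) = -140 + 32*(-10) = -140 - 320 = -460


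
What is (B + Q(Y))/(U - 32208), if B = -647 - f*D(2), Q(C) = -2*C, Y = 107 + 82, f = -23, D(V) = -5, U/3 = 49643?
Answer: -380/38907 ≈ -0.0097669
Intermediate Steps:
U = 148929 (U = 3*49643 = 148929)
Y = 189
B = -762 (B = -647 - (-23)*(-5) = -647 - 1*115 = -647 - 115 = -762)
(B + Q(Y))/(U - 32208) = (-762 - 2*189)/(148929 - 32208) = (-762 - 378)/116721 = -1140*1/116721 = -380/38907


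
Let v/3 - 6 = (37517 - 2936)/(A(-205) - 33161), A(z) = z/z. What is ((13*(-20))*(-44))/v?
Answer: 379350400/493137 ≈ 769.26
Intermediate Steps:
A(z) = 1
v = 493137/33160 (v = 18 + 3*((37517 - 2936)/(1 - 33161)) = 18 + 3*(34581/(-33160)) = 18 + 3*(34581*(-1/33160)) = 18 + 3*(-34581/33160) = 18 - 103743/33160 = 493137/33160 ≈ 14.871)
((13*(-20))*(-44))/v = ((13*(-20))*(-44))/(493137/33160) = -260*(-44)*(33160/493137) = 11440*(33160/493137) = 379350400/493137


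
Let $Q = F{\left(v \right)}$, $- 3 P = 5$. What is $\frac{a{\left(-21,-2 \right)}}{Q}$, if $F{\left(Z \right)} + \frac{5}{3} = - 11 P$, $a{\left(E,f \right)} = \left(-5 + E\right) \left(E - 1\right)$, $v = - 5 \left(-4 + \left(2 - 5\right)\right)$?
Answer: $\frac{858}{25} \approx 34.32$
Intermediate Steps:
$P = - \frac{5}{3}$ ($P = \left(- \frac{1}{3}\right) 5 = - \frac{5}{3} \approx -1.6667$)
$v = 35$ ($v = - 5 \left(-4 + \left(2 - 5\right)\right) = - 5 \left(-4 - 3\right) = \left(-5\right) \left(-7\right) = 35$)
$a{\left(E,f \right)} = \left(-1 + E\right) \left(-5 + E\right)$ ($a{\left(E,f \right)} = \left(-5 + E\right) \left(-1 + E\right) = \left(-1 + E\right) \left(-5 + E\right)$)
$F{\left(Z \right)} = \frac{50}{3}$ ($F{\left(Z \right)} = - \frac{5}{3} - - \frac{55}{3} = - \frac{5}{3} + \frac{55}{3} = \frac{50}{3}$)
$Q = \frac{50}{3} \approx 16.667$
$\frac{a{\left(-21,-2 \right)}}{Q} = \frac{5 + \left(-21\right)^{2} - -126}{\frac{50}{3}} = \left(5 + 441 + 126\right) \frac{3}{50} = 572 \cdot \frac{3}{50} = \frac{858}{25}$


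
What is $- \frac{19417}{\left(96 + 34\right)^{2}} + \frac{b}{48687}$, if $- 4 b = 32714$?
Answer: $- \frac{1083572129}{822810300} \approx -1.3169$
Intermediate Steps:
$b = - \frac{16357}{2}$ ($b = \left(- \frac{1}{4}\right) 32714 = - \frac{16357}{2} \approx -8178.5$)
$- \frac{19417}{\left(96 + 34\right)^{2}} + \frac{b}{48687} = - \frac{19417}{\left(96 + 34\right)^{2}} - \frac{16357}{2 \cdot 48687} = - \frac{19417}{130^{2}} - \frac{16357}{97374} = - \frac{19417}{16900} - \frac{16357}{97374} = - \frac{1083572129}{822810300}$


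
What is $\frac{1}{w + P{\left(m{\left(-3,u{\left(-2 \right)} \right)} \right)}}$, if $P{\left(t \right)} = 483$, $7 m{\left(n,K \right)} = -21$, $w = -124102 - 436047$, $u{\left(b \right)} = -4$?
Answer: $- \frac{1}{559666} \approx -1.7868 \cdot 10^{-6}$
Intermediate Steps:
$w = -560149$
$m{\left(n,K \right)} = -3$ ($m{\left(n,K \right)} = \frac{1}{7} \left(-21\right) = -3$)
$\frac{1}{w + P{\left(m{\left(-3,u{\left(-2 \right)} \right)} \right)}} = \frac{1}{-560149 + 483} = \frac{1}{-559666} = - \frac{1}{559666}$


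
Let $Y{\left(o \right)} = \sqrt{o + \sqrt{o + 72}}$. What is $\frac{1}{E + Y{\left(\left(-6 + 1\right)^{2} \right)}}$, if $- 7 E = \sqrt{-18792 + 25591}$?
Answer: $- \frac{7}{\sqrt{6799} - 7 \sqrt{25 + \sqrt{97}}} \approx -0.17018$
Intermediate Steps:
$E = - \frac{\sqrt{6799}}{7}$ ($E = - \frac{\sqrt{-18792 + 25591}}{7} = - \frac{\sqrt{6799}}{7} \approx -11.779$)
$Y{\left(o \right)} = \sqrt{o + \sqrt{72 + o}}$
$\frac{1}{E + Y{\left(\left(-6 + 1\right)^{2} \right)}} = \frac{1}{- \frac{\sqrt{6799}}{7} + \sqrt{\left(-6 + 1\right)^{2} + \sqrt{72 + \left(-6 + 1\right)^{2}}}} = \frac{1}{- \frac{\sqrt{6799}}{7} + \sqrt{\left(-5\right)^{2} + \sqrt{72 + \left(-5\right)^{2}}}} = \frac{1}{- \frac{\sqrt{6799}}{7} + \sqrt{25 + \sqrt{72 + 25}}} = \frac{1}{- \frac{\sqrt{6799}}{7} + \sqrt{25 + \sqrt{97}}} = \frac{1}{\sqrt{25 + \sqrt{97}} - \frac{\sqrt{6799}}{7}}$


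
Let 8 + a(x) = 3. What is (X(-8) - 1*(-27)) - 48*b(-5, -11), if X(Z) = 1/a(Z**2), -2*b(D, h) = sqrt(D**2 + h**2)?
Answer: 134/5 + 24*sqrt(146) ≈ 316.79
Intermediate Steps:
a(x) = -5 (a(x) = -8 + 3 = -5)
b(D, h) = -sqrt(D**2 + h**2)/2
X(Z) = -1/5 (X(Z) = 1/(-5) = -1/5)
(X(-8) - 1*(-27)) - 48*b(-5, -11) = (-1/5 - 1*(-27)) - (-24)*sqrt((-5)**2 + (-11)**2) = (-1/5 + 27) - (-24)*sqrt(25 + 121) = 134/5 - (-24)*sqrt(146) = 134/5 + 24*sqrt(146)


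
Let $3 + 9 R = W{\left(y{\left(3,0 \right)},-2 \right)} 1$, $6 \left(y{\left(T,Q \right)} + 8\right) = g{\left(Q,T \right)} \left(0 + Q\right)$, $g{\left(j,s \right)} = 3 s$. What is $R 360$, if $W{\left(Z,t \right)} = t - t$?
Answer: $-120$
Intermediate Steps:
$y{\left(T,Q \right)} = -8 + \frac{Q T}{2}$ ($y{\left(T,Q \right)} = -8 + \frac{3 T \left(0 + Q\right)}{6} = -8 + \frac{3 T Q}{6} = -8 + \frac{3 Q T}{6} = -8 + \frac{Q T}{2}$)
$W{\left(Z,t \right)} = 0$
$R = - \frac{1}{3}$ ($R = - \frac{1}{3} + \frac{0 \cdot 1}{9} = - \frac{1}{3} + \frac{1}{9} \cdot 0 = - \frac{1}{3} + 0 = - \frac{1}{3} \approx -0.33333$)
$R 360 = \left(- \frac{1}{3}\right) 360 = -120$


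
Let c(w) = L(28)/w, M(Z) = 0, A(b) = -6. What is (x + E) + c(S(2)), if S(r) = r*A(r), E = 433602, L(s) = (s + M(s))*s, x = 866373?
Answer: 3899729/3 ≈ 1.2999e+6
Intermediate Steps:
L(s) = s**2 (L(s) = (s + 0)*s = s*s = s**2)
S(r) = -6*r (S(r) = r*(-6) = -6*r)
c(w) = 784/w (c(w) = 28**2/w = 784/w)
(x + E) + c(S(2)) = (866373 + 433602) + 784/((-6*2)) = 1299975 + 784/(-12) = 1299975 + 784*(-1/12) = 1299975 - 196/3 = 3899729/3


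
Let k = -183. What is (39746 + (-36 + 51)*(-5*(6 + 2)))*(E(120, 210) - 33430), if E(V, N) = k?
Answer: -1315814498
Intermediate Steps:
E(V, N) = -183
(39746 + (-36 + 51)*(-5*(6 + 2)))*(E(120, 210) - 33430) = (39746 + (-36 + 51)*(-5*(6 + 2)))*(-183 - 33430) = (39746 + 15*(-5*8))*(-33613) = (39746 + 15*(-40))*(-33613) = (39746 - 600)*(-33613) = 39146*(-33613) = -1315814498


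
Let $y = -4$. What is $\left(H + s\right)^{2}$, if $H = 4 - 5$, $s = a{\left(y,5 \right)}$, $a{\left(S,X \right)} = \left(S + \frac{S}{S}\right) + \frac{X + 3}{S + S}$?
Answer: $25$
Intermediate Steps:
$a{\left(S,X \right)} = 1 + S + \frac{3 + X}{2 S}$ ($a{\left(S,X \right)} = \left(S + 1\right) + \frac{3 + X}{2 S} = \left(1 + S\right) + \left(3 + X\right) \frac{1}{2 S} = \left(1 + S\right) + \frac{3 + X}{2 S} = 1 + S + \frac{3 + X}{2 S}$)
$s = -4$ ($s = \frac{3 + 5 + 2 \left(-4\right) \left(1 - 4\right)}{2 \left(-4\right)} = \frac{1}{2} \left(- \frac{1}{4}\right) \left(3 + 5 + 2 \left(-4\right) \left(-3\right)\right) = \frac{1}{2} \left(- \frac{1}{4}\right) \left(3 + 5 + 24\right) = \frac{1}{2} \left(- \frac{1}{4}\right) 32 = -4$)
$H = -1$ ($H = 4 - 5 = -1$)
$\left(H + s\right)^{2} = \left(-1 - 4\right)^{2} = \left(-5\right)^{2} = 25$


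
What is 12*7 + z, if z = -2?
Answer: 82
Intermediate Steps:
12*7 + z = 12*7 - 2 = 84 - 2 = 82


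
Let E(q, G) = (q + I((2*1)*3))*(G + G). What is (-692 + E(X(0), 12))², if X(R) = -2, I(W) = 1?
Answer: 512656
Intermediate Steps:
E(q, G) = 2*G*(1 + q) (E(q, G) = (q + 1)*(G + G) = (1 + q)*(2*G) = 2*G*(1 + q))
(-692 + E(X(0), 12))² = (-692 + 2*12*(1 - 2))² = (-692 + 2*12*(-1))² = (-692 - 24)² = (-716)² = 512656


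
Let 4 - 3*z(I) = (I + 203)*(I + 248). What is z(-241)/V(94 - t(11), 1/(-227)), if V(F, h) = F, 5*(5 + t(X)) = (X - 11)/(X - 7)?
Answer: 10/11 ≈ 0.90909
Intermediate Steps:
t(X) = -5 + (-11 + X)/(5*(-7 + X)) (t(X) = -5 + ((X - 11)/(X - 7))/5 = -5 + ((-11 + X)/(-7 + X))/5 = -5 + (-11 + X)/(5*(-7 + X)))
z(I) = 4/3 - (203 + I)*(248 + I)/3 (z(I) = 4/3 - (I + 203)*(I + 248)/3 = 4/3 - (203 + I)*(248 + I)/3)
z(-241)/V(94 - t(11), 1/(-227)) = (-16780 - 451/3*(-241) - ⅓*(-241)²)/(94 - 4*(41 - 6*11)/(5*(-7 + 11))) = (-16780 + 108691/3 - ⅓*58081)/(94 - 4*(41 - 66)/(5*4)) = (-16780 + 108691/3 - 58081/3)/(94 - 4*(-25)/(5*4)) = 90/(94 - 1*(-5)) = 90/(94 + 5) = 90/99 = 90*(1/99) = 10/11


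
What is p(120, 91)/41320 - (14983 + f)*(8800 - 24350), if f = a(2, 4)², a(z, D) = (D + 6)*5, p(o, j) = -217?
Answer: 11233282057783/41320 ≈ 2.7186e+8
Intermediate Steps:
a(z, D) = 30 + 5*D (a(z, D) = (6 + D)*5 = 30 + 5*D)
f = 2500 (f = (30 + 5*4)² = (30 + 20)² = 50² = 2500)
p(120, 91)/41320 - (14983 + f)*(8800 - 24350) = -217/41320 - (14983 + 2500)*(8800 - 24350) = -217*1/41320 - 17483*(-15550) = -217/41320 - 1*(-271860650) = -217/41320 + 271860650 = 11233282057783/41320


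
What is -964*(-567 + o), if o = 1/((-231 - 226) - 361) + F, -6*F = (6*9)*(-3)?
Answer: 212909522/409 ≈ 5.2056e+5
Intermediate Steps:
F = 27 (F = -6*9*(-3)/6 = -9*(-3) = -1/6*(-162) = 27)
o = 22085/818 (o = 1/((-231 - 226) - 361) + 27 = 1/(-457 - 361) + 27 = 1/(-818) + 27 = -1/818 + 27 = 22085/818 ≈ 26.999)
-964*(-567 + o) = -964*(-567 + 22085/818) = -964*(-441721/818) = 212909522/409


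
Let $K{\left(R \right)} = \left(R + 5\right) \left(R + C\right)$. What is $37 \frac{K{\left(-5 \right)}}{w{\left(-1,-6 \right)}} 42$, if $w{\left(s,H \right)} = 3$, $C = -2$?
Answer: $0$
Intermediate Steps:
$K{\left(R \right)} = \left(-2 + R\right) \left(5 + R\right)$ ($K{\left(R \right)} = \left(R + 5\right) \left(R - 2\right) = \left(5 + R\right) \left(-2 + R\right) = \left(-2 + R\right) \left(5 + R\right)$)
$37 \frac{K{\left(-5 \right)}}{w{\left(-1,-6 \right)}} 42 = 37 \frac{-10 + \left(-5\right)^{2} + 3 \left(-5\right)}{3} \cdot 42 = 37 \left(-10 + 25 - 15\right) \frac{1}{3} \cdot 42 = 37 \cdot 0 \cdot \frac{1}{3} \cdot 42 = 37 \cdot 0 \cdot 42 = 0 \cdot 42 = 0$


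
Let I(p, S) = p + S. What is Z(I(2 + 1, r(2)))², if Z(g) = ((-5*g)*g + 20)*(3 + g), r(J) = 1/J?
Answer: 4601025/64 ≈ 71891.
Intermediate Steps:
I(p, S) = S + p
Z(g) = (3 + g)*(20 - 5*g²) (Z(g) = (-5*g² + 20)*(3 + g) = (20 - 5*g²)*(3 + g) = (3 + g)*(20 - 5*g²))
Z(I(2 + 1, r(2)))² = (60 - 15*(1/2 + (2 + 1))² - 5*(1/2 + (2 + 1))³ + 20*(1/2 + (2 + 1)))² = (60 - 15*(½ + 3)² - 5*(½ + 3)³ + 20*(½ + 3))² = (60 - 15*(7/2)² - 5*(7/2)³ + 20*(7/2))² = (60 - 15*49/4 - 5*343/8 + 70)² = (60 - 735/4 - 1715/8 + 70)² = (-2145/8)² = 4601025/64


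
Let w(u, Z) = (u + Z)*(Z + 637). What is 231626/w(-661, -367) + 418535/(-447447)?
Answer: -2818063249/1592222940 ≈ -1.7699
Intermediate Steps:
w(u, Z) = (637 + Z)*(Z + u) (w(u, Z) = (Z + u)*(637 + Z) = (637 + Z)*(Z + u))
231626/w(-661, -367) + 418535/(-447447) = 231626/((-367)**2 + 637*(-367) + 637*(-661) - 367*(-661)) + 418535/(-447447) = 231626/(134689 - 233779 - 421057 + 242587) + 418535*(-1/447447) = 231626/(-277560) - 32195/34419 = 231626*(-1/277560) - 32195/34419 = -115813/138780 - 32195/34419 = -2818063249/1592222940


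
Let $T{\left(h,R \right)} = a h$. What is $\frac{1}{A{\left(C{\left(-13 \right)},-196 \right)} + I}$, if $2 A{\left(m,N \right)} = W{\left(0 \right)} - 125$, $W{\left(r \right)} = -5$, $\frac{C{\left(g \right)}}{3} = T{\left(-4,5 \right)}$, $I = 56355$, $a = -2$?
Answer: $\frac{1}{56290} \approx 1.7765 \cdot 10^{-5}$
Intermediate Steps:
$T{\left(h,R \right)} = - 2 h$
$C{\left(g \right)} = 24$ ($C{\left(g \right)} = 3 \left(\left(-2\right) \left(-4\right)\right) = 3 \cdot 8 = 24$)
$A{\left(m,N \right)} = -65$ ($A{\left(m,N \right)} = \frac{-5 - 125}{2} = \frac{1}{2} \left(-130\right) = -65$)
$\frac{1}{A{\left(C{\left(-13 \right)},-196 \right)} + I} = \frac{1}{-65 + 56355} = \frac{1}{56290}$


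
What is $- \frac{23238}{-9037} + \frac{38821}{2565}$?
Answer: $\frac{317917}{17955} \approx 17.706$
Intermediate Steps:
$- \frac{23238}{-9037} + \frac{38821}{2565} = \left(-23238\right) \left(- \frac{1}{9037}\right) + 38821 \cdot \frac{1}{2565} = \frac{18}{7} + \frac{38821}{2565} = \frac{317917}{17955}$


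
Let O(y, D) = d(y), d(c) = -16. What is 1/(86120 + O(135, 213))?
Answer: 1/86104 ≈ 1.1614e-5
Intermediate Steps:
O(y, D) = -16
1/(86120 + O(135, 213)) = 1/(86120 - 16) = 1/86104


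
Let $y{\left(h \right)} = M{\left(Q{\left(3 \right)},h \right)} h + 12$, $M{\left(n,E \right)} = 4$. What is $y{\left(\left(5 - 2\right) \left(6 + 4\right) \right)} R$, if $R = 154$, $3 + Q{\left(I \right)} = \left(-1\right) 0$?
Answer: $20328$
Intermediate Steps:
$Q{\left(I \right)} = -3$ ($Q{\left(I \right)} = -3 - 0 = -3 + 0 = -3$)
$y{\left(h \right)} = 12 + 4 h$ ($y{\left(h \right)} = 4 h + 12 = 12 + 4 h$)
$y{\left(\left(5 - 2\right) \left(6 + 4\right) \right)} R = \left(12 + 4 \left(5 - 2\right) \left(6 + 4\right)\right) 154 = \left(12 + 4 \cdot 3 \cdot 10\right) 154 = \left(12 + 4 \cdot 30\right) 154 = \left(12 + 120\right) 154 = 132 \cdot 154 = 20328$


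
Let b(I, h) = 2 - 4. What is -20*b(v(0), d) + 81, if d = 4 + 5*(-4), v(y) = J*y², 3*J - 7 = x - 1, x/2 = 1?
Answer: 121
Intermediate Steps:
x = 2 (x = 2*1 = 2)
J = 8/3 (J = 7/3 + (2 - 1)/3 = 7/3 + (⅓)*1 = 7/3 + ⅓ = 8/3 ≈ 2.6667)
v(y) = 8*y²/3
d = -16 (d = 4 - 20 = -16)
b(I, h) = -2
-20*b(v(0), d) + 81 = -20*(-2) + 81 = 40 + 81 = 121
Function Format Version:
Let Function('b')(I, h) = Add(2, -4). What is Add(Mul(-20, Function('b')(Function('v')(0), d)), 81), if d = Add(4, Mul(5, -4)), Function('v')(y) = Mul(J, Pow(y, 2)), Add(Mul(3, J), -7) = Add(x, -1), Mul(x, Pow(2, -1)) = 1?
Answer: 121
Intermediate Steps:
x = 2 (x = Mul(2, 1) = 2)
J = Rational(8, 3) (J = Add(Rational(7, 3), Mul(Rational(1, 3), Add(2, -1))) = Add(Rational(7, 3), Mul(Rational(1, 3), 1)) = Add(Rational(7, 3), Rational(1, 3)) = Rational(8, 3) ≈ 2.6667)
Function('v')(y) = Mul(Rational(8, 3), Pow(y, 2))
d = -16 (d = Add(4, -20) = -16)
Function('b')(I, h) = -2
Add(Mul(-20, Function('b')(Function('v')(0), d)), 81) = Add(Mul(-20, -2), 81) = Add(40, 81) = 121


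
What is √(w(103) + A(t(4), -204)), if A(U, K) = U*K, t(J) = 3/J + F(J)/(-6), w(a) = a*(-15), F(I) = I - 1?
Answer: 2*I*√399 ≈ 39.95*I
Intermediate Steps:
F(I) = -1 + I
w(a) = -15*a
t(J) = ⅙ + 3/J - J/6 (t(J) = 3/J + (-1 + J)/(-6) = 3/J + (-1 + J)*(-⅙) = 3/J + (⅙ - J/6) = ⅙ + 3/J - J/6)
A(U, K) = K*U
√(w(103) + A(t(4), -204)) = √(-15*103 - 34*(18 + 4*(1 - 1*4))/4) = √(-1545 - 34*(18 + 4*(1 - 4))/4) = √(-1545 - 34*(18 + 4*(-3))/4) = √(-1545 - 34*(18 - 12)/4) = √(-1545 - 34*6/4) = √(-1545 - 204*¼) = √(-1545 - 51) = √(-1596) = 2*I*√399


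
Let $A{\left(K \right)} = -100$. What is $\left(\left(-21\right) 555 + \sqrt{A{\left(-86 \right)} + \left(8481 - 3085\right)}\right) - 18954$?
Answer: $-30609 + 4 \sqrt{331} \approx -30536.0$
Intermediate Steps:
$\left(\left(-21\right) 555 + \sqrt{A{\left(-86 \right)} + \left(8481 - 3085\right)}\right) - 18954 = \left(\left(-21\right) 555 + \sqrt{-100 + \left(8481 - 3085\right)}\right) - 18954 = \left(-11655 + \sqrt{-100 + 5396}\right) - 18954 = \left(-11655 + \sqrt{5296}\right) - 18954 = \left(-11655 + 4 \sqrt{331}\right) - 18954 = -30609 + 4 \sqrt{331}$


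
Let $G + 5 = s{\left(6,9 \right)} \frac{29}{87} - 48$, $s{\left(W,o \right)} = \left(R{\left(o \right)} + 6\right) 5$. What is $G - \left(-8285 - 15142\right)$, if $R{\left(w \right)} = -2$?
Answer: $\frac{70142}{3} \approx 23381.0$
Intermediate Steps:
$s{\left(W,o \right)} = 20$ ($s{\left(W,o \right)} = \left(-2 + 6\right) 5 = 4 \cdot 5 = 20$)
$G = - \frac{139}{3}$ ($G = -5 - \left(48 - 20 \cdot \frac{29}{87}\right) = -5 - \left(48 - 20 \cdot 29 \cdot \frac{1}{87}\right) = -5 + \left(20 \cdot \frac{1}{3} - 48\right) = -5 + \left(\frac{20}{3} - 48\right) = -5 - \frac{124}{3} = - \frac{139}{3} \approx -46.333$)
$G - \left(-8285 - 15142\right) = - \frac{139}{3} - \left(-8285 - 15142\right) = - \frac{139}{3} - -23427 = - \frac{139}{3} + 23427 = \frac{70142}{3}$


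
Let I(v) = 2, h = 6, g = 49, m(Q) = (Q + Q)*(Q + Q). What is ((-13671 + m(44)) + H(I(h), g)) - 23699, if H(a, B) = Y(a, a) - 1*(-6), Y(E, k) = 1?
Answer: -29619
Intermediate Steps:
m(Q) = 4*Q² (m(Q) = (2*Q)*(2*Q) = 4*Q²)
H(a, B) = 7 (H(a, B) = 1 - 1*(-6) = 1 + 6 = 7)
((-13671 + m(44)) + H(I(h), g)) - 23699 = ((-13671 + 4*44²) + 7) - 23699 = ((-13671 + 4*1936) + 7) - 23699 = ((-13671 + 7744) + 7) - 23699 = (-5927 + 7) - 23699 = -5920 - 23699 = -29619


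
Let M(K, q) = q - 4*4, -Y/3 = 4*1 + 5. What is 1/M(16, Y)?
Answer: -1/43 ≈ -0.023256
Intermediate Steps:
Y = -27 (Y = -3*(4*1 + 5) = -3*(4 + 5) = -3*9 = -27)
M(K, q) = -16 + q (M(K, q) = q - 16 = -16 + q)
1/M(16, Y) = 1/(-16 - 27) = 1/(-43) = -1/43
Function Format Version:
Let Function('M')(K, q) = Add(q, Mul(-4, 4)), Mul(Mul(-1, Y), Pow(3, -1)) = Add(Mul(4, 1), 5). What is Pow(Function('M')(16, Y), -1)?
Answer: Rational(-1, 43) ≈ -0.023256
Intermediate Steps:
Y = -27 (Y = Mul(-3, Add(Mul(4, 1), 5)) = Mul(-3, Add(4, 5)) = Mul(-3, 9) = -27)
Function('M')(K, q) = Add(-16, q) (Function('M')(K, q) = Add(q, -16) = Add(-16, q))
Pow(Function('M')(16, Y), -1) = Pow(Add(-16, -27), -1) = Pow(-43, -1) = Rational(-1, 43)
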